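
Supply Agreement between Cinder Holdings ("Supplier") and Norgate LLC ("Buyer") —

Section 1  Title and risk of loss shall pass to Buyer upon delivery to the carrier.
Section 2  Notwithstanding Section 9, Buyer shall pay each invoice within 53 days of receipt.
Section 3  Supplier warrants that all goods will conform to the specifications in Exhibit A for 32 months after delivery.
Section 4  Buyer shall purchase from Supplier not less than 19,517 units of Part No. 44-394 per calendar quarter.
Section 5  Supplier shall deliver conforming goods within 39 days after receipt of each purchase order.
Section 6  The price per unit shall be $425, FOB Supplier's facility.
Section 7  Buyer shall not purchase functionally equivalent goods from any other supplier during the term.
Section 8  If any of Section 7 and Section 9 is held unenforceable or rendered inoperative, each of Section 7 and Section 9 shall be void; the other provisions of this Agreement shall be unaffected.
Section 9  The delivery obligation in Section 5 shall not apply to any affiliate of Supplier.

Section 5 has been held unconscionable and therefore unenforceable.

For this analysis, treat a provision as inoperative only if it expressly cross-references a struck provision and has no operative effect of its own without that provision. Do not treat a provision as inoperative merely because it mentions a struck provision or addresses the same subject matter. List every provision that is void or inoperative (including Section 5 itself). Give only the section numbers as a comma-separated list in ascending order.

Section 5 is struck. The whole of Section 9 is the carve-out from the delivery obligation, defined by reference to Section 5, so Section 9 cannot stand once Section 5 is removed. Although Section 2 refers to Section 9, its operative terms do not depend on Section 9, so it remains in effect. Section 8 declares Section 7 and Section 9 mutually dependent; since one of them has fallen, all of them are of no effect. That brings down Section 7 as well. The remainder continues in force under Section 8. Section 1, Section 2, Section 3, Section 4, Section 6, and Section 8 remain in effect.

5, 7, 9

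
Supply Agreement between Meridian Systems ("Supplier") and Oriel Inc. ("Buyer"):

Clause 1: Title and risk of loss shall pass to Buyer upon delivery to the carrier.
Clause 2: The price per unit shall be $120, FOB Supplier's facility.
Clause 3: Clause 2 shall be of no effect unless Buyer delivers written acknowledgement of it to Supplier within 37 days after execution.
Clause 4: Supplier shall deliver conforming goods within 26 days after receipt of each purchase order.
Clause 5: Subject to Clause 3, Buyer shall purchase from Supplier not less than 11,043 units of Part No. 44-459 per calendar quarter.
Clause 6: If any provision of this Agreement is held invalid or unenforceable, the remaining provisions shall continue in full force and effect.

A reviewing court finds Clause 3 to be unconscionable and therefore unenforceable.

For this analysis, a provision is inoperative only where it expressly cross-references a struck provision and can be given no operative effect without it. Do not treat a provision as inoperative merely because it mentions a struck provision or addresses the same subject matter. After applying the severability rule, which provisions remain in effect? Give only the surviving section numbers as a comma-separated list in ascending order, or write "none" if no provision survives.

Clause 3 is struck. Clause 5 mentions Clause 3 but its own obligation stands independently of Clause 3, so Clause 5 is not affected. Nothing else in the Agreement is defined by reference to Clause 3. Under the severability clause in Clause 6, the remaining provisions continue in force. Clause 1, Clause 2, Clause 4, Clause 5, and Clause 6 remain in effect.

1, 2, 4, 5, 6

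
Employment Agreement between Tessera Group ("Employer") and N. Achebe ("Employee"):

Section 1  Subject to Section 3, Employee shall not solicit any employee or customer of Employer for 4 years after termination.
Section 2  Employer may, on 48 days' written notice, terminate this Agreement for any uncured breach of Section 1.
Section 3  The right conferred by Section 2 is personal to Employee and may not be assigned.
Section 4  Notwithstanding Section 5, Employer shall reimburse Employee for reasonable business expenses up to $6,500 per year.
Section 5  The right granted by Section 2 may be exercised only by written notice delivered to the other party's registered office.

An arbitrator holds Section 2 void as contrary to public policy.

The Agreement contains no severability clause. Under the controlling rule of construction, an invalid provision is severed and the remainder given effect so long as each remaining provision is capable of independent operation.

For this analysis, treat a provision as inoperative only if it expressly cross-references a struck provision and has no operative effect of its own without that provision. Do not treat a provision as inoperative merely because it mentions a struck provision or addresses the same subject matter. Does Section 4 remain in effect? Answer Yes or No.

Section 2 is struck. The only function of Section 3 is the non-assignment of Section 2, so it cannot stand once Section 2 is removed. The only function of Section 5 is the notice requirement for Section 2, so it cannot stand once Section 2 is removed. Section 1 mentions Section 3 but its own obligation stands independently of Section 3, so Section 1 is not affected. Although Section 4 refers to Section 5, its operative terms do not depend on Section 5, so it remains in effect. With no severability clause, the stated default rule severs what cannot stand and enforces each remaining provision that can operate on its own. That leaves Section 1 and Section 4 in effect. Section 4 is among the surviving provisions, so the answer is yes.

Yes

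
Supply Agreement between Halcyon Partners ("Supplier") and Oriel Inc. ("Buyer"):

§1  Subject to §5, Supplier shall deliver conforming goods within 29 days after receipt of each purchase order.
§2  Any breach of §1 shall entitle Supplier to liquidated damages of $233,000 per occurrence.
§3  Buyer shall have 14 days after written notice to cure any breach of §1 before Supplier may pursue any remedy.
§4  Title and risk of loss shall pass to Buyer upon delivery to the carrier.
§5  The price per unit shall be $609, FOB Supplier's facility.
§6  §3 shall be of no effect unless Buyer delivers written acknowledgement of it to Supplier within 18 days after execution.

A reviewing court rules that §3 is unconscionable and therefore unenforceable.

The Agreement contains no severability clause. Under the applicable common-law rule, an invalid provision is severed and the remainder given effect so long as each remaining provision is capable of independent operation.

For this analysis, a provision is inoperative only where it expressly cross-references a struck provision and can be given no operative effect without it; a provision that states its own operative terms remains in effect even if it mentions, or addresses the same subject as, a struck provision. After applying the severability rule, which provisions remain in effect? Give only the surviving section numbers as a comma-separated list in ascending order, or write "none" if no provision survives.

§3 is struck. §6 merely fixes the acknowledgement condition for §3; with §3 gone it has nothing to operate on and falls away. With no severability clause, the stated default rule severs what cannot stand and enforces each remaining provision that can operate on its own. §1, §2, §4, and §5 remain in effect.

1, 2, 4, 5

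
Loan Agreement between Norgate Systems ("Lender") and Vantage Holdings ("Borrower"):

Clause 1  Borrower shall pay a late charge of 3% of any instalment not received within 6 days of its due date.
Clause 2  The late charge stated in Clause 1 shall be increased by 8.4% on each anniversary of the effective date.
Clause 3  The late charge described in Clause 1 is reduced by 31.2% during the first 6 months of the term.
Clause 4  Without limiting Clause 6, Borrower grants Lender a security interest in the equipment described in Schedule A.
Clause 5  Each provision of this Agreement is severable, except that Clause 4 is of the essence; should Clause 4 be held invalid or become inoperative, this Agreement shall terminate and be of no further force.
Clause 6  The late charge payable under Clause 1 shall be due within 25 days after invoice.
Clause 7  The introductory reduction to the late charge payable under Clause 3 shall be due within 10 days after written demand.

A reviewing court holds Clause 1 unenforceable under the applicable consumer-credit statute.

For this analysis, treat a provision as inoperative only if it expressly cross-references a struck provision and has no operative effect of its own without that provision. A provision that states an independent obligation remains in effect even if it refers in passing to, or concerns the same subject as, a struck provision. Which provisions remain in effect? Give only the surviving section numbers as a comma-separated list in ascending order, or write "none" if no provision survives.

4, 5

Clause 1 is struck. Clause 2 does nothing except set the escalation of the late charge by reference to Clause 1; with Clause 1 gone it has no independent effect and is inoperative. Clause 3 operates only by reference to Clause 1, so it falls with Clause 1. Clause 6 operates only by reference to Clause 1, so it falls with Clause 1. Clause 7 has no operative effect of its own apart from Clause 3 and is therefore inoperative. Although Clause 4 refers to Clause 6, its operative terms do not depend on Clause 6, so it remains in effect. Clause 5 makes Clause 4 an essential term, but Clause 4 is unaffected, so the severability proviso in Clause 5 preserves the remaining provisions. The provisions still in force are Clause 4 and Clause 5.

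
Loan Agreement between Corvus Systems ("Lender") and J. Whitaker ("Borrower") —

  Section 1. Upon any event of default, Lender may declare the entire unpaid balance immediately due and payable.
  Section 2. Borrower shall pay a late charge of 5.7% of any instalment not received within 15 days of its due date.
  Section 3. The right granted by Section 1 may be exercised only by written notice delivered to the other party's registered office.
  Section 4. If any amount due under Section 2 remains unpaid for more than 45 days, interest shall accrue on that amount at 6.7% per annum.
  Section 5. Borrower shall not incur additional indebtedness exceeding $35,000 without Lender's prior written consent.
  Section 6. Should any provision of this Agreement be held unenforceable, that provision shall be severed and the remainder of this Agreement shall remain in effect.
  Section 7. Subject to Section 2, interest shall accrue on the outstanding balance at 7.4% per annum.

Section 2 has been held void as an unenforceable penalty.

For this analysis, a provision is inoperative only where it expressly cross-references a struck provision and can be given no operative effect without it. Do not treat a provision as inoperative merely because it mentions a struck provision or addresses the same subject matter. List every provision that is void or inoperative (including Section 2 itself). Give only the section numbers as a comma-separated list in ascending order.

2, 4

Section 2 is struck. The whole of Section 4 is the default interest on the late charge, defined by reference to Section 2, so Section 4 cannot stand once Section 2 is removed. Section 7 mentions Section 2 but its own obligation stands independently of Section 2, so Section 7 is not affected. Under the severability clause in Section 6, the remaining provisions continue in force. The provisions still in force are Section 1, Section 3, Section 5, Section 6, and Section 7.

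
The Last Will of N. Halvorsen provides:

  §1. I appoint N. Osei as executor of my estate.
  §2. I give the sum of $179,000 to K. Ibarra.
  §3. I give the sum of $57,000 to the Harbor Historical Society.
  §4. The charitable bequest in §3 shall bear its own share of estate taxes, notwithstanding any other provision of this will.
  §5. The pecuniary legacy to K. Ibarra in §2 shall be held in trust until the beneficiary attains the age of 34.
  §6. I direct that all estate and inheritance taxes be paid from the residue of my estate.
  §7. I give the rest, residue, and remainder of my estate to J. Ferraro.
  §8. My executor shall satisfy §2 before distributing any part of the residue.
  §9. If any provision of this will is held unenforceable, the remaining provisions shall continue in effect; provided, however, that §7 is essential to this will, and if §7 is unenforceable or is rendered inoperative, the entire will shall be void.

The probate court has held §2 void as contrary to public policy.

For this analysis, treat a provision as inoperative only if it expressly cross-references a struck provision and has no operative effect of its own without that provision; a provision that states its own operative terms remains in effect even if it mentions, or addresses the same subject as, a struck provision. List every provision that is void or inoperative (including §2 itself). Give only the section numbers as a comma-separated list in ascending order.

2, 5, 8

§2 is struck. The only function of §5 is the trust for §2, so it cannot stand once §2 is removed. The only function of §8 is the priority direction for §2, so it cannot stand once §2 is removed. §9 makes §7 an essential term, but §7 is unaffected, so the severability proviso in §9 preserves the remaining provisions. §1, §3, §4, §6, §7, and §9 remain in effect.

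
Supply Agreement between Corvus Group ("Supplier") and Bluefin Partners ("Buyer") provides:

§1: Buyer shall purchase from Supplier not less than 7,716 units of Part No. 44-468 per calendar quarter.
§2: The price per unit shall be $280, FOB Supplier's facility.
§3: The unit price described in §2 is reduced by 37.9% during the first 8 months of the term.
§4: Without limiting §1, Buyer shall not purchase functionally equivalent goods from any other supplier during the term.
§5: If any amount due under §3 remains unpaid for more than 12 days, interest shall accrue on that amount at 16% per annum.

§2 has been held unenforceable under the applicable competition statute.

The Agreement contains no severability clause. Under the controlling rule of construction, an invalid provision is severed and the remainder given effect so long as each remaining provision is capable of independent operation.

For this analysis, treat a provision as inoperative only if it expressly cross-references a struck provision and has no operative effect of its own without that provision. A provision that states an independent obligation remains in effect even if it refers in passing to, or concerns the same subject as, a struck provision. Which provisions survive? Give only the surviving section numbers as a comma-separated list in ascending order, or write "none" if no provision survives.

§2 is struck. The whole of §3 is the introductory reduction to the unit price, defined by reference to §2, so §3 cannot stand once §2 is removed. §5 operates only by reference to §3, so it falls with §3. Under the stated default rule, only provisions that cannot operate independently fall away; the rest are enforced. That leaves §1 and §4 in effect.

1, 4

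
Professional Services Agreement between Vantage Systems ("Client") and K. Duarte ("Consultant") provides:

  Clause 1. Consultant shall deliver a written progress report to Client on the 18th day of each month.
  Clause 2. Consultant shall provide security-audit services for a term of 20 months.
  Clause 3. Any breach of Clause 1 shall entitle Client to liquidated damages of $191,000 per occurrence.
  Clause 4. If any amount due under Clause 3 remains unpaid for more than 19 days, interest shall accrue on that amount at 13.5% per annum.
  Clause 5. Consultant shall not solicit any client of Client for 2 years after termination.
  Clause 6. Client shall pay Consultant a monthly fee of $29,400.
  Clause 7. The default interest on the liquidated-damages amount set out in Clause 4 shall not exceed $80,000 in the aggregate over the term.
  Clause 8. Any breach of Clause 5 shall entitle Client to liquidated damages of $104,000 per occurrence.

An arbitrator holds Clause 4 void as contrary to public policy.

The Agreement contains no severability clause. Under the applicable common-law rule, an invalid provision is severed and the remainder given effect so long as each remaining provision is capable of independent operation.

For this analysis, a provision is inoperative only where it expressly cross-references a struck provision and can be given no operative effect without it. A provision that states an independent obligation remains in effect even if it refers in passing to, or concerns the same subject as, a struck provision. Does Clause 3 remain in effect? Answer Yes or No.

Clause 4 is struck. The whole of Clause 7 is the aggregate cap on the default interest on the liquidated-damages amount, defined by reference to Clause 4, so Clause 7 cannot stand once Clause 4 is removed. Under the stated default rule, only provisions that cannot operate independently fall away; the rest are enforced. Clause 1, Clause 2, Clause 3, Clause 5, Clause 6, and Clause 8 remain in effect. Clause 3 is among the surviving provisions, so the answer is yes.

Yes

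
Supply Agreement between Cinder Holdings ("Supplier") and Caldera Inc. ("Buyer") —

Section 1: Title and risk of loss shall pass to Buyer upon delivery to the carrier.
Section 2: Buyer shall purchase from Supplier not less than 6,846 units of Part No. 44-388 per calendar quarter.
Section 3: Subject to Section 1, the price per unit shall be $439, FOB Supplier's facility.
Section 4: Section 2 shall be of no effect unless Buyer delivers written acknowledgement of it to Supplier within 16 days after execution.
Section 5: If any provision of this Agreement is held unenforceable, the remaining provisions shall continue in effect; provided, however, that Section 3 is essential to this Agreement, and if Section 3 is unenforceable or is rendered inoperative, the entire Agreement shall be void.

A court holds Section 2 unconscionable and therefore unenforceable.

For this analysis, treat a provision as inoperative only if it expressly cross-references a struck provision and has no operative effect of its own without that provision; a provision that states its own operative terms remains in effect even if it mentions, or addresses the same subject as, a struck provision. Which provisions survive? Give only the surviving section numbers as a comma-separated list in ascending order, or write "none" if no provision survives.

1, 3, 5

Section 2 is struck. Section 4 merely fixes the acknowledgement condition for Section 2; with Section 2 gone it has nothing to operate on and falls away. Section 5 makes Section 3 an essential term, but Section 3 is unaffected, so the severability proviso in Section 5 preserves the remaining provisions. Section 1, Section 3, and Section 5 remain in effect.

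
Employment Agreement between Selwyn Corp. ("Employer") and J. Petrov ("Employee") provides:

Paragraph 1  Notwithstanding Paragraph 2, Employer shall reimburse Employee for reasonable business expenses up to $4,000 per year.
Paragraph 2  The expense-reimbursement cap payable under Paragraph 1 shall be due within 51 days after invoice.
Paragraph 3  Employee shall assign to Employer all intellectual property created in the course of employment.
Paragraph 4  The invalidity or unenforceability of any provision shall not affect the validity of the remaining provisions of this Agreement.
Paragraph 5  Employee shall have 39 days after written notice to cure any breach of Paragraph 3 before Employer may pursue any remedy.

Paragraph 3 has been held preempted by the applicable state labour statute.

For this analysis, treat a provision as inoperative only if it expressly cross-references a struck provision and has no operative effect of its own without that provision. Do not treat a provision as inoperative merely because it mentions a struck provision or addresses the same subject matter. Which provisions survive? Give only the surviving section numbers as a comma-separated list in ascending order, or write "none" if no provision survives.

Paragraph 3 is struck. Paragraph 5 has no operative effect of its own apart from Paragraph 3 and is therefore inoperative. Under the severability clause in Paragraph 4, the remaining provisions continue in force. Paragraph 1, Paragraph 2, and Paragraph 4 remain in effect.

1, 2, 4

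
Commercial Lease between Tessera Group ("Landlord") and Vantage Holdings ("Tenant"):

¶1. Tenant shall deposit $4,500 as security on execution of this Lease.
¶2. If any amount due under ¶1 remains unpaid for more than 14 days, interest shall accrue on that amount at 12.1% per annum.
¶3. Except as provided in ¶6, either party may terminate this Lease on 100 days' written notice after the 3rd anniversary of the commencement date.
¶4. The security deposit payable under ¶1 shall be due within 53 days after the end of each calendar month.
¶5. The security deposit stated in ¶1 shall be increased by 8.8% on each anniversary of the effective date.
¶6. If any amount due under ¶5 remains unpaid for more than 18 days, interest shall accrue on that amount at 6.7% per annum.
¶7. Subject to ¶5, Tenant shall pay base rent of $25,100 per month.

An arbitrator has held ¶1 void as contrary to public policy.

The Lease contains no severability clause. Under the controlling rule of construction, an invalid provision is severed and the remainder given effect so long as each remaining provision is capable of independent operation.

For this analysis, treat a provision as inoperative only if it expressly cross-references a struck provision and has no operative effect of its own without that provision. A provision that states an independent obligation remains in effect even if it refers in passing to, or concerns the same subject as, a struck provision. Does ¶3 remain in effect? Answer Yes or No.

¶1 is struck. The whole of ¶2 is the default interest on the security deposit, defined by reference to ¶1, so ¶2 cannot stand once ¶1 is removed. The whole of ¶4 is the payment deadline for the security deposit, defined by reference to ¶1, so ¶4 cannot stand once ¶1 is removed. ¶5 operates only by reference to ¶1, so it falls with ¶1. ¶6 operates only by reference to ¶5, so it falls with ¶5. Although ¶3 refers to ¶6, its operative terms do not depend on ¶6, so it remains in effect. ¶7 mentions ¶5 but its own obligation stands independently of ¶5, so ¶7 is not affected. With no severability clause, the stated default rule severs what cannot stand and enforces each remaining provision that can operate on its own. The provisions still in force are ¶3 and ¶7. ¶3 is among the surviving provisions, so the answer is yes.

Yes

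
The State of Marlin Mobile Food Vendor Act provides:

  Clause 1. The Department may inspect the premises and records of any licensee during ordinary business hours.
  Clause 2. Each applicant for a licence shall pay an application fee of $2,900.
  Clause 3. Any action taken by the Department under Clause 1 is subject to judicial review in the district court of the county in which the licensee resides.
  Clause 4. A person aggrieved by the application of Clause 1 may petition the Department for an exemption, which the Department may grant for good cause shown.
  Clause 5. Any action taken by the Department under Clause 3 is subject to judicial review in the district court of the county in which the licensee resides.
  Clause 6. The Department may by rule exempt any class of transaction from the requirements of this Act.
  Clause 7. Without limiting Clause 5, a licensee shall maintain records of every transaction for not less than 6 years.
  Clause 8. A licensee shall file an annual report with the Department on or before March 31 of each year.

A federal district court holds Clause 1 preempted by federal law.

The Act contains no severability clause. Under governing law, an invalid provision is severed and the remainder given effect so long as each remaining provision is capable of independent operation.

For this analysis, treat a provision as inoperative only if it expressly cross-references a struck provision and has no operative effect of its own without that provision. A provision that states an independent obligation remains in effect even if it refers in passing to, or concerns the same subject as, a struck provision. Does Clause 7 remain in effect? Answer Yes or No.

Yes

Clause 1 is struck. Clause 3 operates only by reference to Clause 1, so it falls with Clause 1. Clause 4 operates only by reference to Clause 1, so it falls with Clause 1. The only function of Clause 5 is the judicial-review right for Clause 3, so it cannot stand once Clause 3 is removed. Clause 7 mentions Clause 5 but its own obligation stands independently of Clause 5, so Clause 7 is not affected. With no severability clause, the stated default rule severs what cannot stand and enforces each remaining provision that can operate on its own. The provisions still in force are Clause 2, Clause 6, Clause 7, and Clause 8. Clause 7 is among the surviving provisions, so the answer is yes.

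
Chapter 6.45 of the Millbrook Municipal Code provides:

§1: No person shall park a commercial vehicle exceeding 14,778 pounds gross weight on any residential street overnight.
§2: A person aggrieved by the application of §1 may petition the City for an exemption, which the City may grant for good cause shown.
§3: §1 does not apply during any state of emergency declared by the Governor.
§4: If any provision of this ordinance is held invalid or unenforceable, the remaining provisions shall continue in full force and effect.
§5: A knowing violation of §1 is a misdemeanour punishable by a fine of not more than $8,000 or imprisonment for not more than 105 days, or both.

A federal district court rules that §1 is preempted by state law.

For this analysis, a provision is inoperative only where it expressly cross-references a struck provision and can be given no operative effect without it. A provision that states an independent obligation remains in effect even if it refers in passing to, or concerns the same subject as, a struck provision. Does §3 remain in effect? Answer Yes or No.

§1 is struck. §2 merely fixes the exemption procedure for §1; with §1 gone it has nothing to operate on and falls away. §3 merely fixes the emergency suspension of §1; with §1 gone it has nothing to operate on and falls away. The only function of §5 is the criminal penalty for violating §1, so it cannot stand once §1 is removed. §4 is a severability clause and preserves every provision that can still be given independent effect. Only §4 remains in effect. §3 is among the inoperative provisions, so the answer is no.

No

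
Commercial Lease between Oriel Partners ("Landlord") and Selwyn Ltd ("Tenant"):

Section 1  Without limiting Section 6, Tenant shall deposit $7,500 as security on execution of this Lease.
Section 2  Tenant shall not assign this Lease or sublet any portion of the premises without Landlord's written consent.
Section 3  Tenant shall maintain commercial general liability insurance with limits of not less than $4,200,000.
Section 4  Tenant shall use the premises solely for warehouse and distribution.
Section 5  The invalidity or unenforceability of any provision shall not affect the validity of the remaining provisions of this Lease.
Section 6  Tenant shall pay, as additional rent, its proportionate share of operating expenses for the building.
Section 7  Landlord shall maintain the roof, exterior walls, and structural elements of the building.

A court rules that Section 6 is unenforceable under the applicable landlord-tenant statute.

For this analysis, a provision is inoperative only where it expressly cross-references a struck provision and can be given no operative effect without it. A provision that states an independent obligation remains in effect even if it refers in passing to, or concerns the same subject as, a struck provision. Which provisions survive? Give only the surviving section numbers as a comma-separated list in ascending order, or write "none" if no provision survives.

1, 2, 3, 4, 5, 7

Section 6 is struck. Section 1 mentions Section 6 but its own obligation stands independently of Section 6, so Section 1 is not affected. No other provision's operative terms depend on Section 6. Section 5 is a severability clause and preserves every provision that can still be given independent effect. The provisions still in force are Section 1, Section 2, Section 3, Section 4, Section 5, and Section 7.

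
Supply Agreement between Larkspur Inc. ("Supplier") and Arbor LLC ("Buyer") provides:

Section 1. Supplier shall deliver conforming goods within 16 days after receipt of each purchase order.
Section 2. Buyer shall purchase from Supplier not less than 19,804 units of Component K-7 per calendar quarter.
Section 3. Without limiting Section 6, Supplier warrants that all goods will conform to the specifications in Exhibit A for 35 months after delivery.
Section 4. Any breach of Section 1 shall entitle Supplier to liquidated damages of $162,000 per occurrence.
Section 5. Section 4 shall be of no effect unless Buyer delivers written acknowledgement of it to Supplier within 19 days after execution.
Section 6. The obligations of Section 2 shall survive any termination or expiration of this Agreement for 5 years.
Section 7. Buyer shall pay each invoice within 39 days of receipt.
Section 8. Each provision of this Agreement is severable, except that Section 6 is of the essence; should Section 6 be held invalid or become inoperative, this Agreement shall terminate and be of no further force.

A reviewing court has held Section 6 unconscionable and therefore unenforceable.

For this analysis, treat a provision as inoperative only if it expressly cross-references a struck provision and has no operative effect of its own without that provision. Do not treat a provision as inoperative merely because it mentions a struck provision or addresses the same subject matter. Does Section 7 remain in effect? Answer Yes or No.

No

Section 6 is struck. No other provision's operative terms depend on Section 6. Section 8 makes Section 6 an essential term, and Section 6 is the provision held invalid; under Section 8, the entire Agreement is therefore void. No provision of the Agreement survives. Section 7 is among the inoperative provisions, so the answer is no.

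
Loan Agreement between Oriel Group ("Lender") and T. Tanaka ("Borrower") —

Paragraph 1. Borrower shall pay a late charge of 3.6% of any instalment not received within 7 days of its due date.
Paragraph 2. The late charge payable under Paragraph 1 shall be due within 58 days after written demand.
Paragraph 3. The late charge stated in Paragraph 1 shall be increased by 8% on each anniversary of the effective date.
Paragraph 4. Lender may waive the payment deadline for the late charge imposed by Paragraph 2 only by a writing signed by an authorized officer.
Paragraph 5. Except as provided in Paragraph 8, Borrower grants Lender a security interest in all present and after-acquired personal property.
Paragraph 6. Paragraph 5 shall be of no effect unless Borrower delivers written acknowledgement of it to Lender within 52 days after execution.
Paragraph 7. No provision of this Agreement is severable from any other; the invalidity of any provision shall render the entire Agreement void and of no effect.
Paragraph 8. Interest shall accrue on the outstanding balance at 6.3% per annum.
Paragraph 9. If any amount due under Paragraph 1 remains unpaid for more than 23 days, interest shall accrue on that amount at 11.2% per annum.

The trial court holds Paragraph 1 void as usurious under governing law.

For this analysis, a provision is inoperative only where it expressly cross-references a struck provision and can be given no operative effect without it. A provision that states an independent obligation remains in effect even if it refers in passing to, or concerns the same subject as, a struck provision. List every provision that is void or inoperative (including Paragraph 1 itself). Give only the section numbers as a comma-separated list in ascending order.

Paragraph 1 is struck. The whole of Paragraph 2 is the payment deadline for the late charge, defined by reference to Paragraph 1, so Paragraph 2 cannot stand once Paragraph 1 is removed. The whole of Paragraph 3 is the escalation of the late charge, defined by reference to Paragraph 1, so Paragraph 3 cannot stand once Paragraph 1 is removed. Paragraph 9 operates only by reference to Paragraph 1, so it falls with Paragraph 1. The only function of Paragraph 4 is the waiver condition for Paragraph 2, so it cannot stand once Paragraph 2 is removed. Paragraph 7 provides that the Agreement is not severable, so the invalidity of any one provision voids the entire Agreement. No provision of the Agreement survives.

1, 2, 3, 4, 5, 6, 7, 8, 9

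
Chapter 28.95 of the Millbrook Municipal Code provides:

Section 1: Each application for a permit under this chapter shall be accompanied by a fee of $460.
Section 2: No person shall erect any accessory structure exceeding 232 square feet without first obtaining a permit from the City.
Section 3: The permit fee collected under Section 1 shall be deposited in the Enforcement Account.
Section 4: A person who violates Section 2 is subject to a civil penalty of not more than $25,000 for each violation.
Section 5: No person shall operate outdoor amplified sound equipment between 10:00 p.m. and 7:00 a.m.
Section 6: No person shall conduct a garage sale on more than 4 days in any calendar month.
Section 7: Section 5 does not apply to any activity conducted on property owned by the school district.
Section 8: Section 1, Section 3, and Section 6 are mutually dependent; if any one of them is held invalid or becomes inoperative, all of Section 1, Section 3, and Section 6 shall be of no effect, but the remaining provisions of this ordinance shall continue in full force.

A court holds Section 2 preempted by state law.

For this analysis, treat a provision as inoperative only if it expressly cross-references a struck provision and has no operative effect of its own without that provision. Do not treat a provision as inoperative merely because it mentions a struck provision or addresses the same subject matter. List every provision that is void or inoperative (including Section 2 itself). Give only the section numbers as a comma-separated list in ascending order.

Section 2 is struck. Section 4 has no operative effect of its own apart from Section 2 and is therefore inoperative. Section 8 ties Section 1, Section 3, and Section 6 together, but none of those is affected here; the remaining provisions continue in force under Section 8. Section 1, Section 3, Section 5, Section 6, Section 7, and Section 8 remain in effect.

2, 4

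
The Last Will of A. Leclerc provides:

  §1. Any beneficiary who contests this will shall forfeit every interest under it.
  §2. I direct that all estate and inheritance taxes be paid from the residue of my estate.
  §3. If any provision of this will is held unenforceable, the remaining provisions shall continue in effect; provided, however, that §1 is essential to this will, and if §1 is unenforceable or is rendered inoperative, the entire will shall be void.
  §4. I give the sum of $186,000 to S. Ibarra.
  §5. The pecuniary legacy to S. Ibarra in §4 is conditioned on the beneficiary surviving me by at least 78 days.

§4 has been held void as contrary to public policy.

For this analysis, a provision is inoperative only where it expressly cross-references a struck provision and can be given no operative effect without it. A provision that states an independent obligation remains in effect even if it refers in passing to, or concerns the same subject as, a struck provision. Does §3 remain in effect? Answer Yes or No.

Yes

§4 is struck. §5 operates only by reference to §4, so it falls with §4. §3 makes §1 an essential term, but §1 is unaffected, so the severability proviso in §3 preserves the remaining provisions. That leaves §1, §2, and §3 in effect. §3 is among the surviving provisions, so the answer is yes.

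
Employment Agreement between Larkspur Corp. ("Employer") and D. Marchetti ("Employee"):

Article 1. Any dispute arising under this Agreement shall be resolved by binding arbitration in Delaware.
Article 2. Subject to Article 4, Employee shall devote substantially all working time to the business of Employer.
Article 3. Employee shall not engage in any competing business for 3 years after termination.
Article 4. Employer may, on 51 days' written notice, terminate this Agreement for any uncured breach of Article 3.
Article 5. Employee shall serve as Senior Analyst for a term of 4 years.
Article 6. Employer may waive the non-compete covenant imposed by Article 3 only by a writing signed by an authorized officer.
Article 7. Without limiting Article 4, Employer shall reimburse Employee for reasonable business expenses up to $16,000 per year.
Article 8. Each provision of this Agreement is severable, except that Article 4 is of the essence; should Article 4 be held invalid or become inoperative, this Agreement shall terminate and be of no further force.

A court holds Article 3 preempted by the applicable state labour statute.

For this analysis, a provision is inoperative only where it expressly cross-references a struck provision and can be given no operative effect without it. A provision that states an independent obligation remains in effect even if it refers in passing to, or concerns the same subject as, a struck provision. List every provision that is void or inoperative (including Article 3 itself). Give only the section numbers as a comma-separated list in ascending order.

Article 3 is struck. Article 4 has no operative effect of its own apart from Article 3 and is therefore inoperative. The only function of Article 6 is the waiver condition for Article 3, so it cannot stand once Article 3 is removed. Article 8 makes Article 4 an essential term, and Article 4 has been rendered inoperative by the cascade; under Article 8, the entire Agreement is therefore void. No provision of the Agreement survives.

1, 2, 3, 4, 5, 6, 7, 8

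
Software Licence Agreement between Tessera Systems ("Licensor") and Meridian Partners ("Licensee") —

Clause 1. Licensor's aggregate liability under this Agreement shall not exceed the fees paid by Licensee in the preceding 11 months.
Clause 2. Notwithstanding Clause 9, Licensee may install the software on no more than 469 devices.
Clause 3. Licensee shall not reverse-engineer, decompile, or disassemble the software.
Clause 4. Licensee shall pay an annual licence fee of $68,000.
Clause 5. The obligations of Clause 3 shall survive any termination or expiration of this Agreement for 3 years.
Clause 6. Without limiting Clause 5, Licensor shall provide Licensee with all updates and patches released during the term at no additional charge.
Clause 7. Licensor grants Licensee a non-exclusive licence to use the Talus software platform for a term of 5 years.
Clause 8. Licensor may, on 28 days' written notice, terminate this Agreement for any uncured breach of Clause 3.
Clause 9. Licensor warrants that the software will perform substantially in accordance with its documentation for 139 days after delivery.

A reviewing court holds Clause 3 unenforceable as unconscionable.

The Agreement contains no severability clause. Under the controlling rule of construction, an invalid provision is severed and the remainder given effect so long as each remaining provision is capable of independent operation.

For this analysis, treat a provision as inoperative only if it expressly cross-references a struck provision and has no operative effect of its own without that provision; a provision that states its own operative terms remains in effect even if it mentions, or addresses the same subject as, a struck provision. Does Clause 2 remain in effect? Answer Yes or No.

Clause 3 is struck. Clause 5 merely fixes the survival period for Clause 3; with Clause 3 gone it has nothing to operate on and falls away. The only function of Clause 8 is the termination right for breach of Clause 3, so it cannot stand once Clause 3 is removed. Although Clause 6 refers to Clause 5, its operative terms do not depend on Clause 5, so it remains in effect. With no severability clause, the stated default rule severs what cannot stand and enforces each remaining provision that can operate on its own. Clause 1, Clause 2, Clause 4, Clause 6, Clause 7, and Clause 9 remain in effect. Clause 2 is among the surviving provisions, so the answer is yes.

Yes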